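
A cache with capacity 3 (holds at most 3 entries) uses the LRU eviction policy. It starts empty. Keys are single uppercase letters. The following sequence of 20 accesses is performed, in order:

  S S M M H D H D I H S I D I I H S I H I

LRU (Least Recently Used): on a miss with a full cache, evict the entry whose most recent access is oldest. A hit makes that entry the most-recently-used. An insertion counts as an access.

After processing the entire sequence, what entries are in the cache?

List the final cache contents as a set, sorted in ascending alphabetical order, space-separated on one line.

LRU simulation (capacity=3):
  1. access S: MISS. Cache (LRU->MRU): [S]
  2. access S: HIT. Cache (LRU->MRU): [S]
  3. access M: MISS. Cache (LRU->MRU): [S M]
  4. access M: HIT. Cache (LRU->MRU): [S M]
  5. access H: MISS. Cache (LRU->MRU): [S M H]
  6. access D: MISS, evict S. Cache (LRU->MRU): [M H D]
  7. access H: HIT. Cache (LRU->MRU): [M D H]
  8. access D: HIT. Cache (LRU->MRU): [M H D]
  9. access I: MISS, evict M. Cache (LRU->MRU): [H D I]
  10. access H: HIT. Cache (LRU->MRU): [D I H]
  11. access S: MISS, evict D. Cache (LRU->MRU): [I H S]
  12. access I: HIT. Cache (LRU->MRU): [H S I]
  13. access D: MISS, evict H. Cache (LRU->MRU): [S I D]
  14. access I: HIT. Cache (LRU->MRU): [S D I]
  15. access I: HIT. Cache (LRU->MRU): [S D I]
  16. access H: MISS, evict S. Cache (LRU->MRU): [D I H]
  17. access S: MISS, evict D. Cache (LRU->MRU): [I H S]
  18. access I: HIT. Cache (LRU->MRU): [H S I]
  19. access H: HIT. Cache (LRU->MRU): [S I H]
  20. access I: HIT. Cache (LRU->MRU): [S H I]
Total: 11 hits, 9 misses, 6 evictions

Answer: H I S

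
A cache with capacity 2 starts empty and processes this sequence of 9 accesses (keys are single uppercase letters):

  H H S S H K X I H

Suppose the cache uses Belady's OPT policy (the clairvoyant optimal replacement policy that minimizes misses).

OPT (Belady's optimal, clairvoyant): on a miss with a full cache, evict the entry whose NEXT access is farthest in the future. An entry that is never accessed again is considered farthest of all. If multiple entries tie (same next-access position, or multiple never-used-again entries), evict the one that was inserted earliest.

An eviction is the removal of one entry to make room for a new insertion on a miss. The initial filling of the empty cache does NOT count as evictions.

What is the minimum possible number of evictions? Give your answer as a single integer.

OPT (Belady) simulation (capacity=2):
  1. access H: MISS. Cache: [H]
  2. access H: HIT. Next use of H: step 5. Cache: [H]
  3. access S: MISS. Cache: [H S]
  4. access S: HIT. Next use of S: never. Cache: [H S]
  5. access H: HIT. Next use of H: step 9. Cache: [H S]
  6. access K: MISS, evict S (next use: never). Cache: [H K]
  7. access X: MISS, evict K (next use: never). Cache: [H X]
  8. access I: MISS, evict X (next use: never). Cache: [H I]
  9. access H: HIT. Next use of H: never. Cache: [H I]
Total: 4 hits, 5 misses, 3 evictions

Answer: 3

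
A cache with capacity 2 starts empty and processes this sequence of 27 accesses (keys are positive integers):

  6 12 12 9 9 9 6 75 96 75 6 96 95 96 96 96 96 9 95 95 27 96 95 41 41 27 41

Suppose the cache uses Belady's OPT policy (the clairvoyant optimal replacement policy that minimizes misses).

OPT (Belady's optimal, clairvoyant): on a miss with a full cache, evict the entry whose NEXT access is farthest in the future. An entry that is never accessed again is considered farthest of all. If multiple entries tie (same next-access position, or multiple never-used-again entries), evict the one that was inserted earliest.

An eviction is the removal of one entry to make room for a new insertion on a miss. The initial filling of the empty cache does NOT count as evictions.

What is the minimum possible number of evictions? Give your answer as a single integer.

OPT (Belady) simulation (capacity=2):
  1. access 6: MISS. Cache: [6]
  2. access 12: MISS. Cache: [6 12]
  3. access 12: HIT. Next use of 12: never. Cache: [6 12]
  4. access 9: MISS, evict 12 (next use: never). Cache: [6 9]
  5. access 9: HIT. Next use of 9: step 6. Cache: [6 9]
  6. access 9: HIT. Next use of 9: step 18. Cache: [6 9]
  7. access 6: HIT. Next use of 6: step 11. Cache: [6 9]
  8. access 75: MISS, evict 9 (next use: step 18). Cache: [6 75]
  9. access 96: MISS, evict 6 (next use: step 11). Cache: [75 96]
  10. access 75: HIT. Next use of 75: never. Cache: [75 96]
  11. access 6: MISS, evict 75 (next use: never). Cache: [96 6]
  12. access 96: HIT. Next use of 96: step 14. Cache: [96 6]
  13. access 95: MISS, evict 6 (next use: never). Cache: [96 95]
  14. access 96: HIT. Next use of 96: step 15. Cache: [96 95]
  15. access 96: HIT. Next use of 96: step 16. Cache: [96 95]
  16. access 96: HIT. Next use of 96: step 17. Cache: [96 95]
  17. access 96: HIT. Next use of 96: step 22. Cache: [96 95]
  18. access 9: MISS, evict 96 (next use: step 22). Cache: [95 9]
  19. access 95: HIT. Next use of 95: step 20. Cache: [95 9]
  20. access 95: HIT. Next use of 95: step 23. Cache: [95 9]
  21. access 27: MISS, evict 9 (next use: never). Cache: [95 27]
  22. access 96: MISS, evict 27 (next use: step 26). Cache: [95 96]
  23. access 95: HIT. Next use of 95: never. Cache: [95 96]
  24. access 41: MISS, evict 95 (next use: never). Cache: [96 41]
  25. access 41: HIT. Next use of 41: step 27. Cache: [96 41]
  26. access 27: MISS, evict 96 (next use: never). Cache: [41 27]
  27. access 41: HIT. Next use of 41: never. Cache: [41 27]
Total: 15 hits, 12 misses, 10 evictions

Answer: 10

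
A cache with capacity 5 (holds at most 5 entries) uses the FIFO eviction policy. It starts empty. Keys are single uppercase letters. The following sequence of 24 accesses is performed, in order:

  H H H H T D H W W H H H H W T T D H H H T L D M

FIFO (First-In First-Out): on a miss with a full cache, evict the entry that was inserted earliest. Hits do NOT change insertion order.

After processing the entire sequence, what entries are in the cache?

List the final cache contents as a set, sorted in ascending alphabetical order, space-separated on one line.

FIFO simulation (capacity=5):
  1. access H: MISS. Cache (old->new): [H]
  2. access H: HIT. Cache (old->new): [H]
  3. access H: HIT. Cache (old->new): [H]
  4. access H: HIT. Cache (old->new): [H]
  5. access T: MISS. Cache (old->new): [H T]
  6. access D: MISS. Cache (old->new): [H T D]
  7. access H: HIT. Cache (old->new): [H T D]
  8. access W: MISS. Cache (old->new): [H T D W]
  9. access W: HIT. Cache (old->new): [H T D W]
  10. access H: HIT. Cache (old->new): [H T D W]
  11. access H: HIT. Cache (old->new): [H T D W]
  12. access H: HIT. Cache (old->new): [H T D W]
  13. access H: HIT. Cache (old->new): [H T D W]
  14. access W: HIT. Cache (old->new): [H T D W]
  15. access T: HIT. Cache (old->new): [H T D W]
  16. access T: HIT. Cache (old->new): [H T D W]
  17. access D: HIT. Cache (old->new): [H T D W]
  18. access H: HIT. Cache (old->new): [H T D W]
  19. access H: HIT. Cache (old->new): [H T D W]
  20. access H: HIT. Cache (old->new): [H T D W]
  21. access T: HIT. Cache (old->new): [H T D W]
  22. access L: MISS. Cache (old->new): [H T D W L]
  23. access D: HIT. Cache (old->new): [H T D W L]
  24. access M: MISS, evict H. Cache (old->new): [T D W L M]
Total: 18 hits, 6 misses, 1 evictions

Answer: D L M T W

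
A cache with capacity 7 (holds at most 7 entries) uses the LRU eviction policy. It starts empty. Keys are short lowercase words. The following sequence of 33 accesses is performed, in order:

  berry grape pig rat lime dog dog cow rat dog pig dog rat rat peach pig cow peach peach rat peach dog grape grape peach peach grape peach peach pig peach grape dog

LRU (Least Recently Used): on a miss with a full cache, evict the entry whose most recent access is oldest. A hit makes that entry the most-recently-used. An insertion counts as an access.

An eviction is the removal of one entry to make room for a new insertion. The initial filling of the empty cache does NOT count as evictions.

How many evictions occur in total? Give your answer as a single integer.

LRU simulation (capacity=7):
  1. access berry: MISS. Cache (LRU->MRU): [berry]
  2. access grape: MISS. Cache (LRU->MRU): [berry grape]
  3. access pig: MISS. Cache (LRU->MRU): [berry grape pig]
  4. access rat: MISS. Cache (LRU->MRU): [berry grape pig rat]
  5. access lime: MISS. Cache (LRU->MRU): [berry grape pig rat lime]
  6. access dog: MISS. Cache (LRU->MRU): [berry grape pig rat lime dog]
  7. access dog: HIT. Cache (LRU->MRU): [berry grape pig rat lime dog]
  8. access cow: MISS. Cache (LRU->MRU): [berry grape pig rat lime dog cow]
  9. access rat: HIT. Cache (LRU->MRU): [berry grape pig lime dog cow rat]
  10. access dog: HIT. Cache (LRU->MRU): [berry grape pig lime cow rat dog]
  11. access pig: HIT. Cache (LRU->MRU): [berry grape lime cow rat dog pig]
  12. access dog: HIT. Cache (LRU->MRU): [berry grape lime cow rat pig dog]
  13. access rat: HIT. Cache (LRU->MRU): [berry grape lime cow pig dog rat]
  14. access rat: HIT. Cache (LRU->MRU): [berry grape lime cow pig dog rat]
  15. access peach: MISS, evict berry. Cache (LRU->MRU): [grape lime cow pig dog rat peach]
  16. access pig: HIT. Cache (LRU->MRU): [grape lime cow dog rat peach pig]
  17. access cow: HIT. Cache (LRU->MRU): [grape lime dog rat peach pig cow]
  18. access peach: HIT. Cache (LRU->MRU): [grape lime dog rat pig cow peach]
  19. access peach: HIT. Cache (LRU->MRU): [grape lime dog rat pig cow peach]
  20. access rat: HIT. Cache (LRU->MRU): [grape lime dog pig cow peach rat]
  21. access peach: HIT. Cache (LRU->MRU): [grape lime dog pig cow rat peach]
  22. access dog: HIT. Cache (LRU->MRU): [grape lime pig cow rat peach dog]
  23. access grape: HIT. Cache (LRU->MRU): [lime pig cow rat peach dog grape]
  24. access grape: HIT. Cache (LRU->MRU): [lime pig cow rat peach dog grape]
  25. access peach: HIT. Cache (LRU->MRU): [lime pig cow rat dog grape peach]
  26. access peach: HIT. Cache (LRU->MRU): [lime pig cow rat dog grape peach]
  27. access grape: HIT. Cache (LRU->MRU): [lime pig cow rat dog peach grape]
  28. access peach: HIT. Cache (LRU->MRU): [lime pig cow rat dog grape peach]
  29. access peach: HIT. Cache (LRU->MRU): [lime pig cow rat dog grape peach]
  30. access pig: HIT. Cache (LRU->MRU): [lime cow rat dog grape peach pig]
  31. access peach: HIT. Cache (LRU->MRU): [lime cow rat dog grape pig peach]
  32. access grape: HIT. Cache (LRU->MRU): [lime cow rat dog pig peach grape]
  33. access dog: HIT. Cache (LRU->MRU): [lime cow rat pig peach grape dog]
Total: 25 hits, 8 misses, 1 evictions

Answer: 1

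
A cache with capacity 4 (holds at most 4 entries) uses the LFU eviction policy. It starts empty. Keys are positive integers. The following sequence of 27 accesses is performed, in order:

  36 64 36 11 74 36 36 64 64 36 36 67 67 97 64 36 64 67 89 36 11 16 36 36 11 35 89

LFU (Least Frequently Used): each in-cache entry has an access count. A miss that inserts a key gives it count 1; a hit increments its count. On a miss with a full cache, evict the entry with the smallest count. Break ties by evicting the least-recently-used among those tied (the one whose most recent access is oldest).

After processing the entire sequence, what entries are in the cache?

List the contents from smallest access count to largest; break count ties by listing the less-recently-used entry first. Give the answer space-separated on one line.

Answer: 89 67 64 36

Derivation:
LFU simulation (capacity=4):
  1. access 36: MISS. Cache: [36(c=1)]
  2. access 64: MISS. Cache: [36(c=1) 64(c=1)]
  3. access 36: HIT, count now 2. Cache: [64(c=1) 36(c=2)]
  4. access 11: MISS. Cache: [64(c=1) 11(c=1) 36(c=2)]
  5. access 74: MISS. Cache: [64(c=1) 11(c=1) 74(c=1) 36(c=2)]
  6. access 36: HIT, count now 3. Cache: [64(c=1) 11(c=1) 74(c=1) 36(c=3)]
  7. access 36: HIT, count now 4. Cache: [64(c=1) 11(c=1) 74(c=1) 36(c=4)]
  8. access 64: HIT, count now 2. Cache: [11(c=1) 74(c=1) 64(c=2) 36(c=4)]
  9. access 64: HIT, count now 3. Cache: [11(c=1) 74(c=1) 64(c=3) 36(c=4)]
  10. access 36: HIT, count now 5. Cache: [11(c=1) 74(c=1) 64(c=3) 36(c=5)]
  11. access 36: HIT, count now 6. Cache: [11(c=1) 74(c=1) 64(c=3) 36(c=6)]
  12. access 67: MISS, evict 11(c=1). Cache: [74(c=1) 67(c=1) 64(c=3) 36(c=6)]
  13. access 67: HIT, count now 2. Cache: [74(c=1) 67(c=2) 64(c=3) 36(c=6)]
  14. access 97: MISS, evict 74(c=1). Cache: [97(c=1) 67(c=2) 64(c=3) 36(c=6)]
  15. access 64: HIT, count now 4. Cache: [97(c=1) 67(c=2) 64(c=4) 36(c=6)]
  16. access 36: HIT, count now 7. Cache: [97(c=1) 67(c=2) 64(c=4) 36(c=7)]
  17. access 64: HIT, count now 5. Cache: [97(c=1) 67(c=2) 64(c=5) 36(c=7)]
  18. access 67: HIT, count now 3. Cache: [97(c=1) 67(c=3) 64(c=5) 36(c=7)]
  19. access 89: MISS, evict 97(c=1). Cache: [89(c=1) 67(c=3) 64(c=5) 36(c=7)]
  20. access 36: HIT, count now 8. Cache: [89(c=1) 67(c=3) 64(c=5) 36(c=8)]
  21. access 11: MISS, evict 89(c=1). Cache: [11(c=1) 67(c=3) 64(c=5) 36(c=8)]
  22. access 16: MISS, evict 11(c=1). Cache: [16(c=1) 67(c=3) 64(c=5) 36(c=8)]
  23. access 36: HIT, count now 9. Cache: [16(c=1) 67(c=3) 64(c=5) 36(c=9)]
  24. access 36: HIT, count now 10. Cache: [16(c=1) 67(c=3) 64(c=5) 36(c=10)]
  25. access 11: MISS, evict 16(c=1). Cache: [11(c=1) 67(c=3) 64(c=5) 36(c=10)]
  26. access 35: MISS, evict 11(c=1). Cache: [35(c=1) 67(c=3) 64(c=5) 36(c=10)]
  27. access 89: MISS, evict 35(c=1). Cache: [89(c=1) 67(c=3) 64(c=5) 36(c=10)]
Total: 15 hits, 12 misses, 8 evictions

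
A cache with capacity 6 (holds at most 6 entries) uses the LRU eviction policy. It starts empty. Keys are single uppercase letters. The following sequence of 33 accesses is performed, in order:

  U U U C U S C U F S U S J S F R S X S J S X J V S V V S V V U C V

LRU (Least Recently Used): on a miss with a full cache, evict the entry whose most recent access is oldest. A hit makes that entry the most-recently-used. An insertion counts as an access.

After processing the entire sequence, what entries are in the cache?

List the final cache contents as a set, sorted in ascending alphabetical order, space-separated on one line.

LRU simulation (capacity=6):
  1. access U: MISS. Cache (LRU->MRU): [U]
  2. access U: HIT. Cache (LRU->MRU): [U]
  3. access U: HIT. Cache (LRU->MRU): [U]
  4. access C: MISS. Cache (LRU->MRU): [U C]
  5. access U: HIT. Cache (LRU->MRU): [C U]
  6. access S: MISS. Cache (LRU->MRU): [C U S]
  7. access C: HIT. Cache (LRU->MRU): [U S C]
  8. access U: HIT. Cache (LRU->MRU): [S C U]
  9. access F: MISS. Cache (LRU->MRU): [S C U F]
  10. access S: HIT. Cache (LRU->MRU): [C U F S]
  11. access U: HIT. Cache (LRU->MRU): [C F S U]
  12. access S: HIT. Cache (LRU->MRU): [C F U S]
  13. access J: MISS. Cache (LRU->MRU): [C F U S J]
  14. access S: HIT. Cache (LRU->MRU): [C F U J S]
  15. access F: HIT. Cache (LRU->MRU): [C U J S F]
  16. access R: MISS. Cache (LRU->MRU): [C U J S F R]
  17. access S: HIT. Cache (LRU->MRU): [C U J F R S]
  18. access X: MISS, evict C. Cache (LRU->MRU): [U J F R S X]
  19. access S: HIT. Cache (LRU->MRU): [U J F R X S]
  20. access J: HIT. Cache (LRU->MRU): [U F R X S J]
  21. access S: HIT. Cache (LRU->MRU): [U F R X J S]
  22. access X: HIT. Cache (LRU->MRU): [U F R J S X]
  23. access J: HIT. Cache (LRU->MRU): [U F R S X J]
  24. access V: MISS, evict U. Cache (LRU->MRU): [F R S X J V]
  25. access S: HIT. Cache (LRU->MRU): [F R X J V S]
  26. access V: HIT. Cache (LRU->MRU): [F R X J S V]
  27. access V: HIT. Cache (LRU->MRU): [F R X J S V]
  28. access S: HIT. Cache (LRU->MRU): [F R X J V S]
  29. access V: HIT. Cache (LRU->MRU): [F R X J S V]
  30. access V: HIT. Cache (LRU->MRU): [F R X J S V]
  31. access U: MISS, evict F. Cache (LRU->MRU): [R X J S V U]
  32. access C: MISS, evict R. Cache (LRU->MRU): [X J S V U C]
  33. access V: HIT. Cache (LRU->MRU): [X J S U C V]
Total: 23 hits, 10 misses, 4 evictions

Answer: C J S U V X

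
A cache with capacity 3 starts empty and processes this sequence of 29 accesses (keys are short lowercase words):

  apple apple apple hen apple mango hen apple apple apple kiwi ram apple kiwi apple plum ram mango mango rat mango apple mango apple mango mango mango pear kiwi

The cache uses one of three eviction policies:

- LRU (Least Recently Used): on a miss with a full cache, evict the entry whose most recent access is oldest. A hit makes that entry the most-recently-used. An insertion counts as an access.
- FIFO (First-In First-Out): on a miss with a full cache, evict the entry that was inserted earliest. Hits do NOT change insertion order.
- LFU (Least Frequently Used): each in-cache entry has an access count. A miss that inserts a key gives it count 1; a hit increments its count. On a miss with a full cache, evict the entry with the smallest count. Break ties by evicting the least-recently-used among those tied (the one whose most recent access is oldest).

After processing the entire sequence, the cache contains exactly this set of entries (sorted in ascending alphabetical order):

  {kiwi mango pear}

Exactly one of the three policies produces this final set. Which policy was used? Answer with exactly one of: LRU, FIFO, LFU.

Simulating under each policy and comparing final sets:
  LRU: final set = {kiwi mango pear} -> MATCHES target
  FIFO: final set = {apple kiwi pear} -> differs
  LFU: final set = {apple kiwi mango} -> differs
Only LRU produces the target set.

Answer: LRU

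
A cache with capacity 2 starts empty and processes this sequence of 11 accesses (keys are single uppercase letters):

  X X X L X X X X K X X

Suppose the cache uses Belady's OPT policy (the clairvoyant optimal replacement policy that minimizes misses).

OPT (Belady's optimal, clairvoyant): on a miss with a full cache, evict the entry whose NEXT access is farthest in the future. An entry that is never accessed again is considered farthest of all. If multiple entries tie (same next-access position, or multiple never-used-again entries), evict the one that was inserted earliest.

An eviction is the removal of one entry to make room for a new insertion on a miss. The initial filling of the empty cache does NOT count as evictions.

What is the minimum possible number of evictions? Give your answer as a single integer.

OPT (Belady) simulation (capacity=2):
  1. access X: MISS. Cache: [X]
  2. access X: HIT. Next use of X: step 3. Cache: [X]
  3. access X: HIT. Next use of X: step 5. Cache: [X]
  4. access L: MISS. Cache: [X L]
  5. access X: HIT. Next use of X: step 6. Cache: [X L]
  6. access X: HIT. Next use of X: step 7. Cache: [X L]
  7. access X: HIT. Next use of X: step 8. Cache: [X L]
  8. access X: HIT. Next use of X: step 10. Cache: [X L]
  9. access K: MISS, evict L (next use: never). Cache: [X K]
  10. access X: HIT. Next use of X: step 11. Cache: [X K]
  11. access X: HIT. Next use of X: never. Cache: [X K]
Total: 8 hits, 3 misses, 1 evictions

Answer: 1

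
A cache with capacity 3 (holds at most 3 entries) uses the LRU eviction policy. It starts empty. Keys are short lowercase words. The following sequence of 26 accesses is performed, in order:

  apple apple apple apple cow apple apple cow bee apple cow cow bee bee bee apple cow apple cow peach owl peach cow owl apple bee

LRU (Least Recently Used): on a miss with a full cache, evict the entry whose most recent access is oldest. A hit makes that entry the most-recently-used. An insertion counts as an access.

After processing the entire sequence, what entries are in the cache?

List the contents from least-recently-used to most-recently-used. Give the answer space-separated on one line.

Answer: owl apple bee

Derivation:
LRU simulation (capacity=3):
  1. access apple: MISS. Cache (LRU->MRU): [apple]
  2. access apple: HIT. Cache (LRU->MRU): [apple]
  3. access apple: HIT. Cache (LRU->MRU): [apple]
  4. access apple: HIT. Cache (LRU->MRU): [apple]
  5. access cow: MISS. Cache (LRU->MRU): [apple cow]
  6. access apple: HIT. Cache (LRU->MRU): [cow apple]
  7. access apple: HIT. Cache (LRU->MRU): [cow apple]
  8. access cow: HIT. Cache (LRU->MRU): [apple cow]
  9. access bee: MISS. Cache (LRU->MRU): [apple cow bee]
  10. access apple: HIT. Cache (LRU->MRU): [cow bee apple]
  11. access cow: HIT. Cache (LRU->MRU): [bee apple cow]
  12. access cow: HIT. Cache (LRU->MRU): [bee apple cow]
  13. access bee: HIT. Cache (LRU->MRU): [apple cow bee]
  14. access bee: HIT. Cache (LRU->MRU): [apple cow bee]
  15. access bee: HIT. Cache (LRU->MRU): [apple cow bee]
  16. access apple: HIT. Cache (LRU->MRU): [cow bee apple]
  17. access cow: HIT. Cache (LRU->MRU): [bee apple cow]
  18. access apple: HIT. Cache (LRU->MRU): [bee cow apple]
  19. access cow: HIT. Cache (LRU->MRU): [bee apple cow]
  20. access peach: MISS, evict bee. Cache (LRU->MRU): [apple cow peach]
  21. access owl: MISS, evict apple. Cache (LRU->MRU): [cow peach owl]
  22. access peach: HIT. Cache (LRU->MRU): [cow owl peach]
  23. access cow: HIT. Cache (LRU->MRU): [owl peach cow]
  24. access owl: HIT. Cache (LRU->MRU): [peach cow owl]
  25. access apple: MISS, evict peach. Cache (LRU->MRU): [cow owl apple]
  26. access bee: MISS, evict cow. Cache (LRU->MRU): [owl apple bee]
Total: 19 hits, 7 misses, 4 evictions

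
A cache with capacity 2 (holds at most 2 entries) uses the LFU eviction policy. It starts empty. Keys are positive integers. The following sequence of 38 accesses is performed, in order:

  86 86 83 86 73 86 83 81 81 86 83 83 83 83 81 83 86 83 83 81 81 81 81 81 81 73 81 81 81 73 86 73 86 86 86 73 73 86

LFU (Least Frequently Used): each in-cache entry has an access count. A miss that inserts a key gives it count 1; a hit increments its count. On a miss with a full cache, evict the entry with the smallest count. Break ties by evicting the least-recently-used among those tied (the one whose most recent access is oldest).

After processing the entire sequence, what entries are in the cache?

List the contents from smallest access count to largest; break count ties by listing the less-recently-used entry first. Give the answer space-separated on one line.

Answer: 86 81

Derivation:
LFU simulation (capacity=2):
  1. access 86: MISS. Cache: [86(c=1)]
  2. access 86: HIT, count now 2. Cache: [86(c=2)]
  3. access 83: MISS. Cache: [83(c=1) 86(c=2)]
  4. access 86: HIT, count now 3. Cache: [83(c=1) 86(c=3)]
  5. access 73: MISS, evict 83(c=1). Cache: [73(c=1) 86(c=3)]
  6. access 86: HIT, count now 4. Cache: [73(c=1) 86(c=4)]
  7. access 83: MISS, evict 73(c=1). Cache: [83(c=1) 86(c=4)]
  8. access 81: MISS, evict 83(c=1). Cache: [81(c=1) 86(c=4)]
  9. access 81: HIT, count now 2. Cache: [81(c=2) 86(c=4)]
  10. access 86: HIT, count now 5. Cache: [81(c=2) 86(c=5)]
  11. access 83: MISS, evict 81(c=2). Cache: [83(c=1) 86(c=5)]
  12. access 83: HIT, count now 2. Cache: [83(c=2) 86(c=5)]
  13. access 83: HIT, count now 3. Cache: [83(c=3) 86(c=5)]
  14. access 83: HIT, count now 4. Cache: [83(c=4) 86(c=5)]
  15. access 81: MISS, evict 83(c=4). Cache: [81(c=1) 86(c=5)]
  16. access 83: MISS, evict 81(c=1). Cache: [83(c=1) 86(c=5)]
  17. access 86: HIT, count now 6. Cache: [83(c=1) 86(c=6)]
  18. access 83: HIT, count now 2. Cache: [83(c=2) 86(c=6)]
  19. access 83: HIT, count now 3. Cache: [83(c=3) 86(c=6)]
  20. access 81: MISS, evict 83(c=3). Cache: [81(c=1) 86(c=6)]
  21. access 81: HIT, count now 2. Cache: [81(c=2) 86(c=6)]
  22. access 81: HIT, count now 3. Cache: [81(c=3) 86(c=6)]
  23. access 81: HIT, count now 4. Cache: [81(c=4) 86(c=6)]
  24. access 81: HIT, count now 5. Cache: [81(c=5) 86(c=6)]
  25. access 81: HIT, count now 6. Cache: [86(c=6) 81(c=6)]
  26. access 73: MISS, evict 86(c=6). Cache: [73(c=1) 81(c=6)]
  27. access 81: HIT, count now 7. Cache: [73(c=1) 81(c=7)]
  28. access 81: HIT, count now 8. Cache: [73(c=1) 81(c=8)]
  29. access 81: HIT, count now 9. Cache: [73(c=1) 81(c=9)]
  30. access 73: HIT, count now 2. Cache: [73(c=2) 81(c=9)]
  31. access 86: MISS, evict 73(c=2). Cache: [86(c=1) 81(c=9)]
  32. access 73: MISS, evict 86(c=1). Cache: [73(c=1) 81(c=9)]
  33. access 86: MISS, evict 73(c=1). Cache: [86(c=1) 81(c=9)]
  34. access 86: HIT, count now 2. Cache: [86(c=2) 81(c=9)]
  35. access 86: HIT, count now 3. Cache: [86(c=3) 81(c=9)]
  36. access 73: MISS, evict 86(c=3). Cache: [73(c=1) 81(c=9)]
  37. access 73: HIT, count now 2. Cache: [73(c=2) 81(c=9)]
  38. access 86: MISS, evict 73(c=2). Cache: [86(c=1) 81(c=9)]
Total: 23 hits, 15 misses, 13 evictions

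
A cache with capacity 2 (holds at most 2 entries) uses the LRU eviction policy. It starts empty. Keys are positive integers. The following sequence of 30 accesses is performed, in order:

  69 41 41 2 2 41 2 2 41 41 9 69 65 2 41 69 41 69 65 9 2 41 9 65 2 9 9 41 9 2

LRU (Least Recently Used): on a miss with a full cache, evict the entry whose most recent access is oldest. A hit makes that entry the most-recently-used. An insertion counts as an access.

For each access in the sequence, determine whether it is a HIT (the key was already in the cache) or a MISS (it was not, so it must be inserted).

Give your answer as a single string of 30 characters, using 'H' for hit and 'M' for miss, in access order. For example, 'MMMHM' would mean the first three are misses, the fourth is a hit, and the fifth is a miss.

Answer: MMHMHHHHHHMMMMMMHHMMMMMMMMHMHM

Derivation:
LRU simulation (capacity=2):
  1. access 69: MISS. Cache (LRU->MRU): [69]
  2. access 41: MISS. Cache (LRU->MRU): [69 41]
  3. access 41: HIT. Cache (LRU->MRU): [69 41]
  4. access 2: MISS, evict 69. Cache (LRU->MRU): [41 2]
  5. access 2: HIT. Cache (LRU->MRU): [41 2]
  6. access 41: HIT. Cache (LRU->MRU): [2 41]
  7. access 2: HIT. Cache (LRU->MRU): [41 2]
  8. access 2: HIT. Cache (LRU->MRU): [41 2]
  9. access 41: HIT. Cache (LRU->MRU): [2 41]
  10. access 41: HIT. Cache (LRU->MRU): [2 41]
  11. access 9: MISS, evict 2. Cache (LRU->MRU): [41 9]
  12. access 69: MISS, evict 41. Cache (LRU->MRU): [9 69]
  13. access 65: MISS, evict 9. Cache (LRU->MRU): [69 65]
  14. access 2: MISS, evict 69. Cache (LRU->MRU): [65 2]
  15. access 41: MISS, evict 65. Cache (LRU->MRU): [2 41]
  16. access 69: MISS, evict 2. Cache (LRU->MRU): [41 69]
  17. access 41: HIT. Cache (LRU->MRU): [69 41]
  18. access 69: HIT. Cache (LRU->MRU): [41 69]
  19. access 65: MISS, evict 41. Cache (LRU->MRU): [69 65]
  20. access 9: MISS, evict 69. Cache (LRU->MRU): [65 9]
  21. access 2: MISS, evict 65. Cache (LRU->MRU): [9 2]
  22. access 41: MISS, evict 9. Cache (LRU->MRU): [2 41]
  23. access 9: MISS, evict 2. Cache (LRU->MRU): [41 9]
  24. access 65: MISS, evict 41. Cache (LRU->MRU): [9 65]
  25. access 2: MISS, evict 9. Cache (LRU->MRU): [65 2]
  26. access 9: MISS, evict 65. Cache (LRU->MRU): [2 9]
  27. access 9: HIT. Cache (LRU->MRU): [2 9]
  28. access 41: MISS, evict 2. Cache (LRU->MRU): [9 41]
  29. access 9: HIT. Cache (LRU->MRU): [41 9]
  30. access 2: MISS, evict 41. Cache (LRU->MRU): [9 2]
Total: 11 hits, 19 misses, 17 evictions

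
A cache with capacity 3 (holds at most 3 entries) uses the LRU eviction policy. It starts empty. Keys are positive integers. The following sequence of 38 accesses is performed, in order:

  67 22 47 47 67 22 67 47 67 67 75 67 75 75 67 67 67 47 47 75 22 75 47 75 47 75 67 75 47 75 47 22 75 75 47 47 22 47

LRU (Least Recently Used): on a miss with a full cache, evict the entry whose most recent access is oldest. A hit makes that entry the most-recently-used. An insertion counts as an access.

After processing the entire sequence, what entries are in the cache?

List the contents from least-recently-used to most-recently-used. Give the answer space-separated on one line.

LRU simulation (capacity=3):
  1. access 67: MISS. Cache (LRU->MRU): [67]
  2. access 22: MISS. Cache (LRU->MRU): [67 22]
  3. access 47: MISS. Cache (LRU->MRU): [67 22 47]
  4. access 47: HIT. Cache (LRU->MRU): [67 22 47]
  5. access 67: HIT. Cache (LRU->MRU): [22 47 67]
  6. access 22: HIT. Cache (LRU->MRU): [47 67 22]
  7. access 67: HIT. Cache (LRU->MRU): [47 22 67]
  8. access 47: HIT. Cache (LRU->MRU): [22 67 47]
  9. access 67: HIT. Cache (LRU->MRU): [22 47 67]
  10. access 67: HIT. Cache (LRU->MRU): [22 47 67]
  11. access 75: MISS, evict 22. Cache (LRU->MRU): [47 67 75]
  12. access 67: HIT. Cache (LRU->MRU): [47 75 67]
  13. access 75: HIT. Cache (LRU->MRU): [47 67 75]
  14. access 75: HIT. Cache (LRU->MRU): [47 67 75]
  15. access 67: HIT. Cache (LRU->MRU): [47 75 67]
  16. access 67: HIT. Cache (LRU->MRU): [47 75 67]
  17. access 67: HIT. Cache (LRU->MRU): [47 75 67]
  18. access 47: HIT. Cache (LRU->MRU): [75 67 47]
  19. access 47: HIT. Cache (LRU->MRU): [75 67 47]
  20. access 75: HIT. Cache (LRU->MRU): [67 47 75]
  21. access 22: MISS, evict 67. Cache (LRU->MRU): [47 75 22]
  22. access 75: HIT. Cache (LRU->MRU): [47 22 75]
  23. access 47: HIT. Cache (LRU->MRU): [22 75 47]
  24. access 75: HIT. Cache (LRU->MRU): [22 47 75]
  25. access 47: HIT. Cache (LRU->MRU): [22 75 47]
  26. access 75: HIT. Cache (LRU->MRU): [22 47 75]
  27. access 67: MISS, evict 22. Cache (LRU->MRU): [47 75 67]
  28. access 75: HIT. Cache (LRU->MRU): [47 67 75]
  29. access 47: HIT. Cache (LRU->MRU): [67 75 47]
  30. access 75: HIT. Cache (LRU->MRU): [67 47 75]
  31. access 47: HIT. Cache (LRU->MRU): [67 75 47]
  32. access 22: MISS, evict 67. Cache (LRU->MRU): [75 47 22]
  33. access 75: HIT. Cache (LRU->MRU): [47 22 75]
  34. access 75: HIT. Cache (LRU->MRU): [47 22 75]
  35. access 47: HIT. Cache (LRU->MRU): [22 75 47]
  36. access 47: HIT. Cache (LRU->MRU): [22 75 47]
  37. access 22: HIT. Cache (LRU->MRU): [75 47 22]
  38. access 47: HIT. Cache (LRU->MRU): [75 22 47]
Total: 31 hits, 7 misses, 4 evictions

Answer: 75 22 47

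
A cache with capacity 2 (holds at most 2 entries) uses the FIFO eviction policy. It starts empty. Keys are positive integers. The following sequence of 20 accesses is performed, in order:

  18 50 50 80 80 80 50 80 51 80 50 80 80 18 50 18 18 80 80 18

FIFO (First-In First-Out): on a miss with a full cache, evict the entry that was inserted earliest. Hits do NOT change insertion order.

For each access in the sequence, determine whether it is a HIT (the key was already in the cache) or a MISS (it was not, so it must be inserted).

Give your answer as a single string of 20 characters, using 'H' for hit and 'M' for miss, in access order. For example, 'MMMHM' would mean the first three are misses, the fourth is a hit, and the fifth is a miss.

FIFO simulation (capacity=2):
  1. access 18: MISS. Cache (old->new): [18]
  2. access 50: MISS. Cache (old->new): [18 50]
  3. access 50: HIT. Cache (old->new): [18 50]
  4. access 80: MISS, evict 18. Cache (old->new): [50 80]
  5. access 80: HIT. Cache (old->new): [50 80]
  6. access 80: HIT. Cache (old->new): [50 80]
  7. access 50: HIT. Cache (old->new): [50 80]
  8. access 80: HIT. Cache (old->new): [50 80]
  9. access 51: MISS, evict 50. Cache (old->new): [80 51]
  10. access 80: HIT. Cache (old->new): [80 51]
  11. access 50: MISS, evict 80. Cache (old->new): [51 50]
  12. access 80: MISS, evict 51. Cache (old->new): [50 80]
  13. access 80: HIT. Cache (old->new): [50 80]
  14. access 18: MISS, evict 50. Cache (old->new): [80 18]
  15. access 50: MISS, evict 80. Cache (old->new): [18 50]
  16. access 18: HIT. Cache (old->new): [18 50]
  17. access 18: HIT. Cache (old->new): [18 50]
  18. access 80: MISS, evict 18. Cache (old->new): [50 80]
  19. access 80: HIT. Cache (old->new): [50 80]
  20. access 18: MISS, evict 50. Cache (old->new): [80 18]
Total: 10 hits, 10 misses, 8 evictions

Answer: MMHMHHHHMHMMHMMHHMHM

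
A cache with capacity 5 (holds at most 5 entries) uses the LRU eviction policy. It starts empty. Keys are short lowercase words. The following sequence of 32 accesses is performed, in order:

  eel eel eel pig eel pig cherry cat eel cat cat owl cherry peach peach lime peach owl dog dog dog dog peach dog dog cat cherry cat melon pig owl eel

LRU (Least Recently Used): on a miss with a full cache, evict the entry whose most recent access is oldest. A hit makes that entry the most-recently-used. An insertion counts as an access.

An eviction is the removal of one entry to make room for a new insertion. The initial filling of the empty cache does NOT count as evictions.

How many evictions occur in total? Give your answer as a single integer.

Answer: 9

Derivation:
LRU simulation (capacity=5):
  1. access eel: MISS. Cache (LRU->MRU): [eel]
  2. access eel: HIT. Cache (LRU->MRU): [eel]
  3. access eel: HIT. Cache (LRU->MRU): [eel]
  4. access pig: MISS. Cache (LRU->MRU): [eel pig]
  5. access eel: HIT. Cache (LRU->MRU): [pig eel]
  6. access pig: HIT. Cache (LRU->MRU): [eel pig]
  7. access cherry: MISS. Cache (LRU->MRU): [eel pig cherry]
  8. access cat: MISS. Cache (LRU->MRU): [eel pig cherry cat]
  9. access eel: HIT. Cache (LRU->MRU): [pig cherry cat eel]
  10. access cat: HIT. Cache (LRU->MRU): [pig cherry eel cat]
  11. access cat: HIT. Cache (LRU->MRU): [pig cherry eel cat]
  12. access owl: MISS. Cache (LRU->MRU): [pig cherry eel cat owl]
  13. access cherry: HIT. Cache (LRU->MRU): [pig eel cat owl cherry]
  14. access peach: MISS, evict pig. Cache (LRU->MRU): [eel cat owl cherry peach]
  15. access peach: HIT. Cache (LRU->MRU): [eel cat owl cherry peach]
  16. access lime: MISS, evict eel. Cache (LRU->MRU): [cat owl cherry peach lime]
  17. access peach: HIT. Cache (LRU->MRU): [cat owl cherry lime peach]
  18. access owl: HIT. Cache (LRU->MRU): [cat cherry lime peach owl]
  19. access dog: MISS, evict cat. Cache (LRU->MRU): [cherry lime peach owl dog]
  20. access dog: HIT. Cache (LRU->MRU): [cherry lime peach owl dog]
  21. access dog: HIT. Cache (LRU->MRU): [cherry lime peach owl dog]
  22. access dog: HIT. Cache (LRU->MRU): [cherry lime peach owl dog]
  23. access peach: HIT. Cache (LRU->MRU): [cherry lime owl dog peach]
  24. access dog: HIT. Cache (LRU->MRU): [cherry lime owl peach dog]
  25. access dog: HIT. Cache (LRU->MRU): [cherry lime owl peach dog]
  26. access cat: MISS, evict cherry. Cache (LRU->MRU): [lime owl peach dog cat]
  27. access cherry: MISS, evict lime. Cache (LRU->MRU): [owl peach dog cat cherry]
  28. access cat: HIT. Cache (LRU->MRU): [owl peach dog cherry cat]
  29. access melon: MISS, evict owl. Cache (LRU->MRU): [peach dog cherry cat melon]
  30. access pig: MISS, evict peach. Cache (LRU->MRU): [dog cherry cat melon pig]
  31. access owl: MISS, evict dog. Cache (LRU->MRU): [cherry cat melon pig owl]
  32. access eel: MISS, evict cherry. Cache (LRU->MRU): [cat melon pig owl eel]
Total: 18 hits, 14 misses, 9 evictions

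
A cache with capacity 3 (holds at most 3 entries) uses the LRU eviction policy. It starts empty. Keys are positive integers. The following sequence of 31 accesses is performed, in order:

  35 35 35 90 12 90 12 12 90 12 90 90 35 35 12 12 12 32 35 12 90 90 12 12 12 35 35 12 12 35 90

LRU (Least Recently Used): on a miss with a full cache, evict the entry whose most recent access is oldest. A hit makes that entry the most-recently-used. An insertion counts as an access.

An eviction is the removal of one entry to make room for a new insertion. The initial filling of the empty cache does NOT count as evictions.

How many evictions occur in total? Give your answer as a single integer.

Answer: 2

Derivation:
LRU simulation (capacity=3):
  1. access 35: MISS. Cache (LRU->MRU): [35]
  2. access 35: HIT. Cache (LRU->MRU): [35]
  3. access 35: HIT. Cache (LRU->MRU): [35]
  4. access 90: MISS. Cache (LRU->MRU): [35 90]
  5. access 12: MISS. Cache (LRU->MRU): [35 90 12]
  6. access 90: HIT. Cache (LRU->MRU): [35 12 90]
  7. access 12: HIT. Cache (LRU->MRU): [35 90 12]
  8. access 12: HIT. Cache (LRU->MRU): [35 90 12]
  9. access 90: HIT. Cache (LRU->MRU): [35 12 90]
  10. access 12: HIT. Cache (LRU->MRU): [35 90 12]
  11. access 90: HIT. Cache (LRU->MRU): [35 12 90]
  12. access 90: HIT. Cache (LRU->MRU): [35 12 90]
  13. access 35: HIT. Cache (LRU->MRU): [12 90 35]
  14. access 35: HIT. Cache (LRU->MRU): [12 90 35]
  15. access 12: HIT. Cache (LRU->MRU): [90 35 12]
  16. access 12: HIT. Cache (LRU->MRU): [90 35 12]
  17. access 12: HIT. Cache (LRU->MRU): [90 35 12]
  18. access 32: MISS, evict 90. Cache (LRU->MRU): [35 12 32]
  19. access 35: HIT. Cache (LRU->MRU): [12 32 35]
  20. access 12: HIT. Cache (LRU->MRU): [32 35 12]
  21. access 90: MISS, evict 32. Cache (LRU->MRU): [35 12 90]
  22. access 90: HIT. Cache (LRU->MRU): [35 12 90]
  23. access 12: HIT. Cache (LRU->MRU): [35 90 12]
  24. access 12: HIT. Cache (LRU->MRU): [35 90 12]
  25. access 12: HIT. Cache (LRU->MRU): [35 90 12]
  26. access 35: HIT. Cache (LRU->MRU): [90 12 35]
  27. access 35: HIT. Cache (LRU->MRU): [90 12 35]
  28. access 12: HIT. Cache (LRU->MRU): [90 35 12]
  29. access 12: HIT. Cache (LRU->MRU): [90 35 12]
  30. access 35: HIT. Cache (LRU->MRU): [90 12 35]
  31. access 90: HIT. Cache (LRU->MRU): [12 35 90]
Total: 26 hits, 5 misses, 2 evictions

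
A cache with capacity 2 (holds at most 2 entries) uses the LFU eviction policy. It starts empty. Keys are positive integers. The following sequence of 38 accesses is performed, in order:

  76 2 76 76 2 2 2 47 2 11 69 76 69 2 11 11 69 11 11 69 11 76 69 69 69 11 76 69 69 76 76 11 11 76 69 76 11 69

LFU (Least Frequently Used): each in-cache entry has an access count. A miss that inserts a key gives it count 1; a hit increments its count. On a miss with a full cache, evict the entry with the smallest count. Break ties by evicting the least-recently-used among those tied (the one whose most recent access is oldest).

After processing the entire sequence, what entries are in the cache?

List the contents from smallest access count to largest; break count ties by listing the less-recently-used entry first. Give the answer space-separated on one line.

Answer: 69 2

Derivation:
LFU simulation (capacity=2):
  1. access 76: MISS. Cache: [76(c=1)]
  2. access 2: MISS. Cache: [76(c=1) 2(c=1)]
  3. access 76: HIT, count now 2. Cache: [2(c=1) 76(c=2)]
  4. access 76: HIT, count now 3. Cache: [2(c=1) 76(c=3)]
  5. access 2: HIT, count now 2. Cache: [2(c=2) 76(c=3)]
  6. access 2: HIT, count now 3. Cache: [76(c=3) 2(c=3)]
  7. access 2: HIT, count now 4. Cache: [76(c=3) 2(c=4)]
  8. access 47: MISS, evict 76(c=3). Cache: [47(c=1) 2(c=4)]
  9. access 2: HIT, count now 5. Cache: [47(c=1) 2(c=5)]
  10. access 11: MISS, evict 47(c=1). Cache: [11(c=1) 2(c=5)]
  11. access 69: MISS, evict 11(c=1). Cache: [69(c=1) 2(c=5)]
  12. access 76: MISS, evict 69(c=1). Cache: [76(c=1) 2(c=5)]
  13. access 69: MISS, evict 76(c=1). Cache: [69(c=1) 2(c=5)]
  14. access 2: HIT, count now 6. Cache: [69(c=1) 2(c=6)]
  15. access 11: MISS, evict 69(c=1). Cache: [11(c=1) 2(c=6)]
  16. access 11: HIT, count now 2. Cache: [11(c=2) 2(c=6)]
  17. access 69: MISS, evict 11(c=2). Cache: [69(c=1) 2(c=6)]
  18. access 11: MISS, evict 69(c=1). Cache: [11(c=1) 2(c=6)]
  19. access 11: HIT, count now 2. Cache: [11(c=2) 2(c=6)]
  20. access 69: MISS, evict 11(c=2). Cache: [69(c=1) 2(c=6)]
  21. access 11: MISS, evict 69(c=1). Cache: [11(c=1) 2(c=6)]
  22. access 76: MISS, evict 11(c=1). Cache: [76(c=1) 2(c=6)]
  23. access 69: MISS, evict 76(c=1). Cache: [69(c=1) 2(c=6)]
  24. access 69: HIT, count now 2. Cache: [69(c=2) 2(c=6)]
  25. access 69: HIT, count now 3. Cache: [69(c=3) 2(c=6)]
  26. access 11: MISS, evict 69(c=3). Cache: [11(c=1) 2(c=6)]
  27. access 76: MISS, evict 11(c=1). Cache: [76(c=1) 2(c=6)]
  28. access 69: MISS, evict 76(c=1). Cache: [69(c=1) 2(c=6)]
  29. access 69: HIT, count now 2. Cache: [69(c=2) 2(c=6)]
  30. access 76: MISS, evict 69(c=2). Cache: [76(c=1) 2(c=6)]
  31. access 76: HIT, count now 2. Cache: [76(c=2) 2(c=6)]
  32. access 11: MISS, evict 76(c=2). Cache: [11(c=1) 2(c=6)]
  33. access 11: HIT, count now 2. Cache: [11(c=2) 2(c=6)]
  34. access 76: MISS, evict 11(c=2). Cache: [76(c=1) 2(c=6)]
  35. access 69: MISS, evict 76(c=1). Cache: [69(c=1) 2(c=6)]
  36. access 76: MISS, evict 69(c=1). Cache: [76(c=1) 2(c=6)]
  37. access 11: MISS, evict 76(c=1). Cache: [11(c=1) 2(c=6)]
  38. access 69: MISS, evict 11(c=1). Cache: [69(c=1) 2(c=6)]
Total: 14 hits, 24 misses, 22 evictions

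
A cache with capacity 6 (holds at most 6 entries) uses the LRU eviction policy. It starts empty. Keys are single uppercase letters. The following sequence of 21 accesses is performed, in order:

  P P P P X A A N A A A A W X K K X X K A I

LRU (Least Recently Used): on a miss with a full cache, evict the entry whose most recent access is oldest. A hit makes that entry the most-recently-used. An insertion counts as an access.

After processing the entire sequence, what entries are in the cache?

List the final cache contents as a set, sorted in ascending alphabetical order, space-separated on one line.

Answer: A I K N W X

Derivation:
LRU simulation (capacity=6):
  1. access P: MISS. Cache (LRU->MRU): [P]
  2. access P: HIT. Cache (LRU->MRU): [P]
  3. access P: HIT. Cache (LRU->MRU): [P]
  4. access P: HIT. Cache (LRU->MRU): [P]
  5. access X: MISS. Cache (LRU->MRU): [P X]
  6. access A: MISS. Cache (LRU->MRU): [P X A]
  7. access A: HIT. Cache (LRU->MRU): [P X A]
  8. access N: MISS. Cache (LRU->MRU): [P X A N]
  9. access A: HIT. Cache (LRU->MRU): [P X N A]
  10. access A: HIT. Cache (LRU->MRU): [P X N A]
  11. access A: HIT. Cache (LRU->MRU): [P X N A]
  12. access A: HIT. Cache (LRU->MRU): [P X N A]
  13. access W: MISS. Cache (LRU->MRU): [P X N A W]
  14. access X: HIT. Cache (LRU->MRU): [P N A W X]
  15. access K: MISS. Cache (LRU->MRU): [P N A W X K]
  16. access K: HIT. Cache (LRU->MRU): [P N A W X K]
  17. access X: HIT. Cache (LRU->MRU): [P N A W K X]
  18. access X: HIT. Cache (LRU->MRU): [P N A W K X]
  19. access K: HIT. Cache (LRU->MRU): [P N A W X K]
  20. access A: HIT. Cache (LRU->MRU): [P N W X K A]
  21. access I: MISS, evict P. Cache (LRU->MRU): [N W X K A I]
Total: 14 hits, 7 misses, 1 evictions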